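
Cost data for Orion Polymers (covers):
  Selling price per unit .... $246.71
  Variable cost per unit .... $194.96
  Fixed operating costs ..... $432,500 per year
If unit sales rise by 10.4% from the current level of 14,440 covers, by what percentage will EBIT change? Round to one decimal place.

+24.7%

At 14,440 units, contribution = 14,440 × $51.75 = $747,270.00.
Operating income = contribution − fixed costs = $747,270.00 − $432,500 = $314,770.00.
So DOL = total CM / EBIT = $747,270.00 / $314,770.00 = 2.3740.
Operating income changes by 2.3740 × +10.4% = +24.7%.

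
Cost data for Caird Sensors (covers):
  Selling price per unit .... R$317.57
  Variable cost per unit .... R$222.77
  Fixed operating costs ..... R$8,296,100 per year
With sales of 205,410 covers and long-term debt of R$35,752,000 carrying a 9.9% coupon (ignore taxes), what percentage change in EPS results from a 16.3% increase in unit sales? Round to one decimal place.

+41.6%

Contribution at this volume is 205,410 × R$94.80 = R$19,472,868.00.
Subtracting fixed costs: EBIT = R$19,472,868.00 − R$8,296,100 = R$11,176,768.00.
After interest of R$3,539,448.00, pre-tax earnings = R$7,637,320.00.
DCL = total CM / (EBIT − I) = R$19,472,868.00 / R$7,637,320.00 = 2.5497.
EPS therefore changes by 2.5497 × (+16.3%) = +41.6%.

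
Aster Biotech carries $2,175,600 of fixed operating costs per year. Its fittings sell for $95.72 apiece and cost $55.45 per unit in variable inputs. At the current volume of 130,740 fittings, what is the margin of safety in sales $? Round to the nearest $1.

$7,343,128

Unit CM = price − variable cost = $95.72 − $55.45 = $40.27. Break-even units = $2,175,600 ÷ $40.27 = 54,025.33; break-even revenue = 54,025.33 × $95.72 = $5,171,304.49.
Actual sales revenue = 130,740 × $95.72 = $12,514,432.80.
Margin of safety = $12,514,432.80 − $5,171,304.49 = $7,343,128.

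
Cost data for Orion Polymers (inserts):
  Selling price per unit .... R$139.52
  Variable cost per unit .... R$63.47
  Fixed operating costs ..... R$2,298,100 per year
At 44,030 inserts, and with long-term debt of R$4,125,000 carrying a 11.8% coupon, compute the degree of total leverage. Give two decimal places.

Contribution at this volume is 44,030 × R$76.05 = R$3,348,481.50.
Operating income = contribution − fixed costs = R$3,348,481.50 − R$2,298,100 = R$1,050,381.50. Interest = R$486,750.00, so EBIT − I = R$563,631.50.
Degree of total leverage = total CM / (EBIT − interest) = R$3,348,481.50 / R$563,631.50 = 5.9409.

5.94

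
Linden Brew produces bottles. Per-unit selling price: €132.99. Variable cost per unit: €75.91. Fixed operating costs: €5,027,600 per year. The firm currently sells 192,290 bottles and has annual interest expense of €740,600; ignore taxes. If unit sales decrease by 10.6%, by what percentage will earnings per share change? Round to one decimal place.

-22.3%

At 192,290 units, contribution = 192,290 × €57.08 = €10,975,913.20.
Operating income = contribution − fixed costs = €10,975,913.20 − €5,027,600 = €5,948,313.20.
Interest = €740,600.00, so EBIT − I = €5,207,713.20.
DCL = total CM / (EBIT − I) = €10,975,913.20 / €5,207,713.20 = 2.1076.
EPS therefore changes by 2.1076 × (-10.6%) = -22.3%.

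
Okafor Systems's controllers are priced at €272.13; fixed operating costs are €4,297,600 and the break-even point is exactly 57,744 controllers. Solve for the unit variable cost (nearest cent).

€197.70

At break-even, FC = Q × (P − VC), so P − VC = €4,297,600 ÷ 57,744 = €74.4250.
Hence VC = price − CM = €272.13 − €74.4250 = €197.70.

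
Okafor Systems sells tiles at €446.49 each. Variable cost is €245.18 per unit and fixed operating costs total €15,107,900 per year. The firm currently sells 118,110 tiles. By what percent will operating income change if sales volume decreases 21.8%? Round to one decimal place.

-59.8%

Total contribution margin = 118,110 × €201.31 = €23,776,724.10.
Operating income = contribution − fixed costs = €23,776,724.10 − €15,107,900 = €8,668,824.10.
So DOL = total CM / EBIT = €23,776,724.10 / €8,668,824.10 = 2.7428.
Operating income changes by 2.7428 × -21.8% = -59.8%.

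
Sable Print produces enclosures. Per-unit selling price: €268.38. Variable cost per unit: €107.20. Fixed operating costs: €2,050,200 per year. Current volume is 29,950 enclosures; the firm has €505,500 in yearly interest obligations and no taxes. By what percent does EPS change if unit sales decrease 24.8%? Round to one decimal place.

-52.7%

Total contribution margin = 29,950 × €161.18 = €4,827,341.00.
Subtracting fixed costs: EBIT = €4,827,341.00 − €2,050,200 = €2,777,141.00.
After interest of €505,500.00, pre-tax earnings = €2,271,641.00.
DCL = total CM / (EBIT − I) = €4,827,341.00 / €2,271,641.00 = 2.1250.
EPS therefore changes by 2.1250 × (-24.8%) = -52.7%.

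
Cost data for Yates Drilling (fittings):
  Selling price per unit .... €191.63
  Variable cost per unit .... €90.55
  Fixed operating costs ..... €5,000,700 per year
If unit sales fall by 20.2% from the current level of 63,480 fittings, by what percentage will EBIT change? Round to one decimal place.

-91.5%

Total contribution margin = 63,480 × €101.08 = €6,416,558.40.
Operating income = contribution − fixed costs = €6,416,558.40 − €5,000,700 = €1,415,858.40.
Degree of operating leverage = €6,416,558.40 / €1,415,858.40 = 4.5319.
So EBIT moves 4.5319 × (-20.2%) = -91.5%.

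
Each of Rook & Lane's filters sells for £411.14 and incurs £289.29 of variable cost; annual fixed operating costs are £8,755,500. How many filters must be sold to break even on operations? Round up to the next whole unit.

71,855 filters

Contribution margin per unit = £411.14 − £289.29 = £121.85.
Units to break even: £8,755,500 ÷ £121.85 = 71,854.74, rounded up to 71,855.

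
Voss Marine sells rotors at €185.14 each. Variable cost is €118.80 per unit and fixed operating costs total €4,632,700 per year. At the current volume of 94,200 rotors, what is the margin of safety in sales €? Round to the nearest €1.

€4,511,366

Contribution margin per unit = €185.14 − €118.80 = €66.34. Break-even units = €4,632,700 ÷ €66.34 = 69,832.68; break-even revenue = 69,832.68 × €185.14 = €12,928,822.40.
Current sales = 94,200 × €185.14 = €17,440,188.00.
Margin of safety = €17,440,188.00 − €12,928,822.40 = €4,511,366.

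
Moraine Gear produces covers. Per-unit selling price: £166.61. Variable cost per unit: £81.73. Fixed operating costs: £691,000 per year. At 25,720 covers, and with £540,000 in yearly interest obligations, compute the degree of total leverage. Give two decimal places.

At 25,720 units, contribution = 25,720 × £84.88 = £2,183,113.60.
EBIT = £2,183,113.60 − £691,000 = £1,492,113.60. Interest = £540,000.00.
DOL = £2,183,113.60 ÷ £1,492,113.60 = 1.4631; DFL = £1,492,113.60 ÷ £952,113.60 = 1.5672.
Combined leverage = 1.4631 × 1.5672 = 2.2930.

2.29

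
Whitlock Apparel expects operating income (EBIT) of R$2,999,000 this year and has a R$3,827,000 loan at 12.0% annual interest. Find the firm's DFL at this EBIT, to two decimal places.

1.18

Interest = R$459,240.00.
Degree of financial leverage = EBIT / (EBIT − interest) = R$2,999,000 / R$2,539,760.00 = 1.1808.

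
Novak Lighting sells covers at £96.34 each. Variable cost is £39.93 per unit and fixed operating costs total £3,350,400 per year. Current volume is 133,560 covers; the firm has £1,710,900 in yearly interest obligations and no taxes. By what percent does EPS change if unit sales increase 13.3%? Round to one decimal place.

+40.5%

Contribution at this volume is 133,560 × £56.41 = £7,534,119.60.
EBIT = £7,534,119.60 − £3,350,400 = £4,183,719.60.
After interest of £1,710,900.00, pre-tax earnings = £2,472,819.60.
Degree of combined leverage = contribution ÷ (EBIT − I) = £7,534,119.60 ÷ £2,472,819.60 = 3.0468.
%ΔEPS = DCL × %ΔSales = 3.0468 × +13.3% = +40.5%.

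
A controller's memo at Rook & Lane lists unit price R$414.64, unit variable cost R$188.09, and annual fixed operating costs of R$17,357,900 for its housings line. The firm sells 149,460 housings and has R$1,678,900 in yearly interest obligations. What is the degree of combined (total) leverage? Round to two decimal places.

Total contribution margin = 149,460 × R$226.55 = R$33,860,163.00.
EBIT = R$33,860,163.00 − R$17,357,900 = R$16,502,263.00. Interest = R$1,678,900.00, so EBIT − I = R$14,823,363.00.
DCL = contribution ÷ (EBIT − I) = R$33,860,163.00 ÷ R$14,823,363.00 = 2.2842.

2.28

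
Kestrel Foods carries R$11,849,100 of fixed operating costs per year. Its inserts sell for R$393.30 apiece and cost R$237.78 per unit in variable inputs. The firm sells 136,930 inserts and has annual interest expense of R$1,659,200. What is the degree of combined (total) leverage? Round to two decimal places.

2.73

Total contribution margin = 136,930 × R$155.52 = R$21,295,353.60.
Subtracting fixed costs: EBIT = R$21,295,353.60 − R$11,849,100 = R$9,446,253.60. Interest = R$1,659,200.00, so EBIT − I = R$7,787,053.60.
DCL = contribution ÷ (EBIT − I) = R$21,295,353.60 ÷ R$7,787,053.60 = 2.7347.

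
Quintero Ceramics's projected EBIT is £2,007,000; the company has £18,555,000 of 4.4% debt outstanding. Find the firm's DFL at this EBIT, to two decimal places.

1.69

Interest = £816,420.00.
Degree of financial leverage = EBIT / (EBIT − interest) = £2,007,000 / £1,190,580.00 = 1.6857.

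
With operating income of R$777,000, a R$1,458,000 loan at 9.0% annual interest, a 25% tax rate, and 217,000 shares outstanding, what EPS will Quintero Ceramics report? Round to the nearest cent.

Interest = R$131,220.00, so EBT = R$777,000 − R$131,220.00 = R$645,780.00.
Net income = R$645,780.00 × (1 − 0.25) = R$484,335.00.
EPS = R$484,335.00 ÷ 217,000 = R$2.23.

R$2.23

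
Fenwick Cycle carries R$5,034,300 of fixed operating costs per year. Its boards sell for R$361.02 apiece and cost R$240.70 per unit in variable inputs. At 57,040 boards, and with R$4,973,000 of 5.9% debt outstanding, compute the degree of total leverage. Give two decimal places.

4.47

At 57,040 units, contribution = 57,040 × R$120.32 = R$6,863,052.80.
EBIT = R$6,863,052.80 − R$5,034,300 = R$1,828,752.80. Interest = R$293,407.00.
DOL = R$6,863,052.80 ÷ R$1,828,752.80 = 3.7529; DFL = R$1,828,752.80 ÷ R$1,535,345.80 = 1.1911.
Combined leverage = 3.7529 × 1.1911 = 4.4701.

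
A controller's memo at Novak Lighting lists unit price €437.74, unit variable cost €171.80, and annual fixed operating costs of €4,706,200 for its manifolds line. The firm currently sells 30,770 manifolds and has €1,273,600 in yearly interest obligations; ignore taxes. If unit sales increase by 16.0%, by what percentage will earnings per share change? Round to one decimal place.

+59.4%

Total contribution margin = 30,770 × €265.94 = €8,182,973.80.
EBIT = €8,182,973.80 − €4,706,200 = €3,476,773.80.
Interest = €1,273,600.00, so EBIT − I = €2,203,173.80.
Degree of combined leverage = contribution ÷ (EBIT − I) = €8,182,973.80 ÷ €2,203,173.80 = 3.7142.
%ΔEPS = DCL × %ΔSales = 3.7142 × +16.0% = +59.4%.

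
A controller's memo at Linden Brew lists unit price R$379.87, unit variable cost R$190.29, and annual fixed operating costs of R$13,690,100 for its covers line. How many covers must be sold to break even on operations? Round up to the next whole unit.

72,213 covers

Contribution margin per unit = R$379.87 − R$190.29 = R$189.58.
Break-even volume = fixed costs ÷ CM per unit = R$13,690,100 ÷ R$189.58 = 72,212.79, so 72,213 covers.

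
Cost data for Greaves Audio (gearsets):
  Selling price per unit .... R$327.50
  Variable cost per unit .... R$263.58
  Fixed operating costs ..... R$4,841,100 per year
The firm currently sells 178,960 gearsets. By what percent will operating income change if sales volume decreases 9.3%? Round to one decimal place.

Contribution at this volume is 178,960 × R$63.92 = R$11,439,123.20.
EBIT = R$11,439,123.20 − R$4,841,100 = R$6,598,023.20.
DOL = contribution ÷ EBIT = R$11,439,123.20 ÷ R$6,598,023.20 = 1.7337.
%ΔEBIT = DOL × %ΔSales = 1.7337 × -9.3% = -16.1%.

-16.1%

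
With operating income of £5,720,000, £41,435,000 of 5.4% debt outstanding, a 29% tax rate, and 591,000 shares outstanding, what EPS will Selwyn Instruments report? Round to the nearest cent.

Interest = £2,237,490.00, so EBT = £5,720,000 − £2,237,490.00 = £3,482,510.00.
After tax at 29%: net income = £3,482,510.00 × 0.71 = £2,472,582.10.
Per share: £2,472,582.10 / 591,000 shares = £4.18.

£4.18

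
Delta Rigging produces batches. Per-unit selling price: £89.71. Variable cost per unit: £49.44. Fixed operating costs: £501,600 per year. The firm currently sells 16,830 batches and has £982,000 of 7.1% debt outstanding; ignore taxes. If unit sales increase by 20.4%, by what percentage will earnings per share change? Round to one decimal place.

+129.9%

At 16,830 units, contribution = 16,830 × £40.27 = £677,744.10.
EBIT = £677,744.10 − £501,600 = £176,144.10.
After interest of £69,722.00, pre-tax earnings = £106,422.10.
DCL = total CM / (EBIT − I) = £677,744.10 / £106,422.10 = 6.3685.
EPS therefore changes by 6.3685 × (+20.4%) = +129.9%.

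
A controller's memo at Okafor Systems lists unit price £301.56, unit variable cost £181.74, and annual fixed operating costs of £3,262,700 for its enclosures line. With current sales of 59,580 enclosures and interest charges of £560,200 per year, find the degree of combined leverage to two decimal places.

2.15

Contribution at this volume is 59,580 × £119.82 = £7,138,875.60.
Operating income = contribution − fixed costs = £7,138,875.60 − £3,262,700 = £3,876,175.60. Interest = £560,200.00.
DOL = £7,138,875.60 ÷ £3,876,175.60 = 1.8417; DFL = £3,876,175.60 ÷ £3,315,975.60 = 1.1689.
Combined leverage = 1.8417 × 1.1689 = 2.1528.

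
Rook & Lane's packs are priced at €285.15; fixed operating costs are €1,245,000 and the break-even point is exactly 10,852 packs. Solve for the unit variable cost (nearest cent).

€170.42

At break-even, FC = Q × (P − VC), so P − VC = €1,245,000 ÷ 10,852 = €114.7254.
Variable cost per unit = €285.15 − €114.7254 = €170.42.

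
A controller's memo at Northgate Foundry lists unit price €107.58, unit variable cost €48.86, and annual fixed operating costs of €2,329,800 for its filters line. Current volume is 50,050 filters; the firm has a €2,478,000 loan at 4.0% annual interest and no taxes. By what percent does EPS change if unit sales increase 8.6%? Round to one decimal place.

Total contribution margin = 50,050 × €58.72 = €2,938,936.00.
EBIT = €2,938,936.00 − €2,329,800 = €609,136.00.
After interest of €99,120.00, pre-tax earnings = €510,016.00.
Degree of combined leverage = contribution ÷ (EBIT − I) = €2,938,936.00 ÷ €510,016.00 = 5.7624.
EPS therefore changes by 5.7624 × (+8.6%) = +49.6%.

+49.6%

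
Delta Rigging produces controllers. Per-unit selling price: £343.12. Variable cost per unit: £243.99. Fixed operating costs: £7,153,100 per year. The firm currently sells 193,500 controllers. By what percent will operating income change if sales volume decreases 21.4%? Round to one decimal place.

At 193,500 units, contribution = 193,500 × £99.13 = £19,181,655.00.
Subtracting fixed costs: EBIT = £19,181,655.00 − £7,153,100 = £12,028,555.00.
So DOL = total CM / EBIT = £19,181,655.00 / £12,028,555.00 = 1.5947.
Operating income changes by 1.5947 × -21.4% = -34.1%.

-34.1%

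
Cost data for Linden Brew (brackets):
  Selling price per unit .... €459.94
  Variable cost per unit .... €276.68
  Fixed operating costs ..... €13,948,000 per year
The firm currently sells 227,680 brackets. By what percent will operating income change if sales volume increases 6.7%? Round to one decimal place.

Total contribution margin = 227,680 × €183.26 = €41,724,636.80.
Subtracting fixed costs: EBIT = €41,724,636.80 − €13,948,000 = €27,776,636.80.
So DOL = total CM / EBIT = €41,724,636.80 / €27,776,636.80 = 1.5021.
So EBIT moves 1.5021 × (+6.7%) = +10.1%.

+10.1%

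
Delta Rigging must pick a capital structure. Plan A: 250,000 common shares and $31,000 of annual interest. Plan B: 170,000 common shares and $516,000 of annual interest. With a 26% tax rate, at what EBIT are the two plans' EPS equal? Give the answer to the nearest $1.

Set EPS_A = EPS_B: (EBIT − $31,000)(1 − 0.26) ÷ 250,000 = (EBIT − $516,000)(1 − 0.26) ÷ 170,000.
Cancelling (1 − t) and cross-multiplying: 170,000·(EBIT − 31,000) = 250,000·(EBIT − 516,000).
Solving, EBIT = (516,000·250,000 − 31,000·170,000) / (250,000 − 170,000) = 123,730,000,000 / 80,000 = 1,546,625.00.

$1,546,625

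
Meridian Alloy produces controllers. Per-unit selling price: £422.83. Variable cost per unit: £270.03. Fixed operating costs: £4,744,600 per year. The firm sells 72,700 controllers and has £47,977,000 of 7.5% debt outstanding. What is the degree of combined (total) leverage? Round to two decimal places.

Total contribution margin = 72,700 × £152.80 = £11,108,560.00.
Subtracting fixed costs: EBIT = £11,108,560.00 − £4,744,600 = £6,363,960.00. Interest = £3,598,275.00, so EBIT − I = £2,765,685.00.
Degree of total leverage = total CM / (EBIT − interest) = £11,108,560.00 / £2,765,685.00 = 4.0166.

4.02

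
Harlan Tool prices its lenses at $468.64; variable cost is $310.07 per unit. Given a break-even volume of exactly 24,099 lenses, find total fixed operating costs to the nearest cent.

$3,821,378.43

Contribution margin per unit = $468.64 − $310.07 = $158.57.
Fixed costs = break-even units × CM = 24,099 × $158.57 = $3,821,378.43.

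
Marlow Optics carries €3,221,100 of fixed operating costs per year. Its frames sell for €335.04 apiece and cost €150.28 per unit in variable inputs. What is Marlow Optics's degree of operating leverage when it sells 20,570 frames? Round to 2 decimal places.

6.56

Total contribution margin = 20,570 × €184.76 = €3,800,513.20.
EBIT = €3,800,513.20 − €3,221,100 = €579,413.20.
DOL = contribution ÷ EBIT = €3,800,513.20 ÷ €579,413.20 = 6.5592.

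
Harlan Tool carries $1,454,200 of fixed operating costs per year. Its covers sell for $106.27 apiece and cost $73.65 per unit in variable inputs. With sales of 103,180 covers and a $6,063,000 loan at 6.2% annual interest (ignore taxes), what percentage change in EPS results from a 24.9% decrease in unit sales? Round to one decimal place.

-54.6%

Contribution at this volume is 103,180 × $32.62 = $3,365,731.60.
EBIT = $3,365,731.60 − $1,454,200 = $1,911,531.60.
After interest of $375,906.00, pre-tax earnings = $1,535,625.60.
DCL = total CM / (EBIT − I) = $3,365,731.60 / $1,535,625.60 = 2.1918.
%ΔEPS = DCL × %ΔSales = 2.1918 × -24.9% = -54.6%.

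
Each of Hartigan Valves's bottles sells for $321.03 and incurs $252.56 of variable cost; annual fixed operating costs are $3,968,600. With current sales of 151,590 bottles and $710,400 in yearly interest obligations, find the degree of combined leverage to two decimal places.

At 151,590 units, contribution = 151,590 × $68.47 = $10,379,367.30.
EBIT = $10,379,367.30 − $3,968,600 = $6,410,767.30. Interest = $710,400.00, so EBIT − I = $5,700,367.30.
Degree of total leverage = total CM / (EBIT − interest) = $10,379,367.30 / $5,700,367.30 = 1.8208.

1.82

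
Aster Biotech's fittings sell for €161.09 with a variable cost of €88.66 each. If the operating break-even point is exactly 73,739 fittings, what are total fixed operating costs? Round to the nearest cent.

Each unit contributes €161.09 − €88.66 = €72.43.
Since BE = FC / CM, FC = 73,739 × €72.43 = €5,340,915.77.

€5,340,915.77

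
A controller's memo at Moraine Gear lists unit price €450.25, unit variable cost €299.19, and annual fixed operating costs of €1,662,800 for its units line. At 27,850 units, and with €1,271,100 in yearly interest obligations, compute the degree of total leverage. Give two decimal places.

3.30

Total contribution margin = 27,850 × €151.06 = €4,207,021.00.
EBIT = €4,207,021.00 − €1,662,800 = €2,544,221.00. Interest = €1,271,100.00.
DOL = €4,207,021.00 ÷ €2,544,221.00 = 1.6536; DFL = €2,544,221.00 ÷ €1,273,121.00 = 1.9984.
Combined leverage = 1.6536 × 1.9984 = 3.3046.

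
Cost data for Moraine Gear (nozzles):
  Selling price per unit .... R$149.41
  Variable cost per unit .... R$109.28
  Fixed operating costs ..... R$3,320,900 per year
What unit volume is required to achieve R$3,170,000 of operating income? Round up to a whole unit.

Unit CM = price − variable cost = R$149.41 − R$109.28 = R$40.13.
Required volume = (fixed costs + target profit) ÷ CM = (R$3,320,900 + R$3,170,000) ÷ R$40.13 = 161,746.82, so 161,747 nozzles.

161,747 nozzles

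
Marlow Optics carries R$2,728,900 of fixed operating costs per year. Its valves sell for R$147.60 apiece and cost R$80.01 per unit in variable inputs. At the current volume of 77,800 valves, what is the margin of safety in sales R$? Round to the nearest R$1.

R$5,524,031

Each unit contributes R$147.60 − R$80.01 = R$67.59. Break-even units = R$2,728,900 ÷ R$67.59 = 40,374.32; break-even revenue = 40,374.32 × R$147.60 = R$5,959,249.00.
Current sales = 77,800 × R$147.60 = R$11,483,280.00.
Margin of safety = R$11,483,280.00 − R$5,959,249.00 = R$5,524,031.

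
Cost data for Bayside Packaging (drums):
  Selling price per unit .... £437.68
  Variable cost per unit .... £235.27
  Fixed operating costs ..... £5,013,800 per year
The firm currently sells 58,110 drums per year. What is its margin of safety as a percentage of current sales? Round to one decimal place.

Unit CM = price − variable cost = £437.68 − £235.27 = £202.41. Break-even units = £5,013,800 ÷ £202.41 = 24,770.52; break-even revenue = 24,770.52 × £437.68 = £10,841,559.13.
Current sales = 58,110 × £437.68 = £25,433,584.80.
Margin of safety = (£25,433,584.80 − £10,841,559.13) ÷ £25,433,584.80 = 57.4%.

57.4%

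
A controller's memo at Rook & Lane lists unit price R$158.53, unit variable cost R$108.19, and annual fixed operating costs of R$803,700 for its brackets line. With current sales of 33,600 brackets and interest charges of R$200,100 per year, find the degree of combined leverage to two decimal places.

2.46

Contribution at this volume is 33,600 × R$50.34 = R$1,691,424.00.
Subtracting fixed costs: EBIT = R$1,691,424.00 − R$803,700 = R$887,724.00. Interest = R$200,100.00.
DOL = R$1,691,424.00 ÷ R$887,724.00 = 1.9053; DFL = R$887,724.00 ÷ R$687,624.00 = 1.2910.
Combined leverage = 1.9053 × 1.2910 = 2.4597.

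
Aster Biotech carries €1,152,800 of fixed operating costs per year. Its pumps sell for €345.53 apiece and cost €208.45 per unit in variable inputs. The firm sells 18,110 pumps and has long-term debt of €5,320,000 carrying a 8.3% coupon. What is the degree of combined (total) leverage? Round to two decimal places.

Total contribution margin = 18,110 × €137.08 = €2,482,518.80.
EBIT = €2,482,518.80 − €1,152,800 = €1,329,718.80. Interest = €441,560.00, so EBIT − I = €888,158.80.
DCL = contribution ÷ (EBIT − I) = €2,482,518.80 ÷ €888,158.80 = 2.7951.

2.80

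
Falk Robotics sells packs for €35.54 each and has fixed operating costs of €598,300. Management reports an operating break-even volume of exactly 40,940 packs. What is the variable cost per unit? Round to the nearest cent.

At break-even, FC = Q × (P − VC), so P − VC = €598,300 ÷ 40,940 = €14.6141.
Variable cost per unit = €35.54 − €14.6141 = €20.93.

€20.93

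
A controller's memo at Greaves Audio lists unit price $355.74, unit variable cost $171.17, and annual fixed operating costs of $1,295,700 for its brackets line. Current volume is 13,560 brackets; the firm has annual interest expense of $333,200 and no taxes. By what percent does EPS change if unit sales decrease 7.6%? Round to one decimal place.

At 13,560 units, contribution = 13,560 × $184.57 = $2,502,769.20.
Subtracting fixed costs: EBIT = $2,502,769.20 − $1,295,700 = $1,207,069.20.
Interest = $333,200.00, so EBIT − I = $873,869.20.
DCL = total CM / (EBIT − I) = $2,502,769.20 / $873,869.20 = 2.8640.
EPS therefore changes by 2.8640 × (-7.6%) = -21.8%.

-21.8%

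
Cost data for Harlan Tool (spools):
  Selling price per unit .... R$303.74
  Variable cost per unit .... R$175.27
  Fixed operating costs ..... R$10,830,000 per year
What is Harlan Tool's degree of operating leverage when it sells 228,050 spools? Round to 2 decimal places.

Total contribution margin = 228,050 × R$128.47 = R$29,297,583.50.
EBIT = R$29,297,583.50 − R$10,830,000 = R$18,467,583.50.
Degree of operating leverage = R$29,297,583.50 / R$18,467,583.50 = 1.5864.

1.59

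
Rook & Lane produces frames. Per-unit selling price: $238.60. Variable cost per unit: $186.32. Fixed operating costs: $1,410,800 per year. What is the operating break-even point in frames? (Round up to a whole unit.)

Contribution margin per unit = $238.60 − $186.32 = $52.28.
Units to break even: $1,410,800 ÷ $52.28 = 26,985.46, rounded up to 26,986.

26,986 frames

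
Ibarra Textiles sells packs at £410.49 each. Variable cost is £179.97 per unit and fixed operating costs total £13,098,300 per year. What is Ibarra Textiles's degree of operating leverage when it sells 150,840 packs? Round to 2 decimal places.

1.60

Total contribution margin = 150,840 × £230.52 = £34,771,636.80.
EBIT = £34,771,636.80 − £13,098,300 = £21,673,336.80.
So DOL = total CM / EBIT = £34,771,636.80 / £21,673,336.80 = 1.6044.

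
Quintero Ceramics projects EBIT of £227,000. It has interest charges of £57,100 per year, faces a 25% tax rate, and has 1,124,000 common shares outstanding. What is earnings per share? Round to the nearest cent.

Interest = £57,100.00, so EBT = £227,000 − £57,100.00 = £169,900.00.
Net income = £169,900.00 × (1 − 0.25) = £127,425.00.
EPS = £127,425.00 ÷ 1,124,000 = £0.11.

£0.11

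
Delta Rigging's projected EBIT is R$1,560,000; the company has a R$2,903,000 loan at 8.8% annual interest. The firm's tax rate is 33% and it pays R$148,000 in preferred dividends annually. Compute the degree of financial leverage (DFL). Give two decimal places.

1.44

Interest = R$255,464.00.
Preferred dividends grossed up pre-tax: R$148,000 / (1 − 0.33) = R$220,895.52.
DFL = EBIT ÷ [EBIT − I − D_p/(1−t)] = R$1,560,000 ÷ [R$1,560,000 − R$255,464.00 − R$220,895.52] = R$1,560,000 ÷ R$1,083,640.48 = 1.4396.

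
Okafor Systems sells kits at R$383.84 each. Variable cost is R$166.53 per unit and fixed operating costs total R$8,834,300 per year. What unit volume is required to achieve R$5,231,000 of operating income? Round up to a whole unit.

Unit CM = price − variable cost = R$383.84 − R$166.53 = R$217.31.
Need Q such that Q × R$217.31 − R$8,834,300 = R$5,231,000, i.e. Q = R$14,065,300 / R$217.31 = 64,724.59 → 64,725.

64,725 kits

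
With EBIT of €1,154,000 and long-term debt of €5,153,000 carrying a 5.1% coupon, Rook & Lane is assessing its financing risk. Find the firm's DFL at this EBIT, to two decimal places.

1.29

Annual interest charges come to €262,803.00.
Degree of financial leverage = EBIT / (EBIT − interest) = €1,154,000 / €891,197.00 = 1.2949.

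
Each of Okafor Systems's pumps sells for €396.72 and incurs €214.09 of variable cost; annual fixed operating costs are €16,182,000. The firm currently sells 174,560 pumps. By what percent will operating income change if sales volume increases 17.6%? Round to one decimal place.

+35.7%

At 174,560 units, contribution = 174,560 × €182.63 = €31,879,892.80.
EBIT = €31,879,892.80 − €16,182,000 = €15,697,892.80.
DOL = contribution ÷ EBIT = €31,879,892.80 ÷ €15,697,892.80 = 2.0308.
So EBIT moves 2.0308 × (+17.6%) = +35.7%.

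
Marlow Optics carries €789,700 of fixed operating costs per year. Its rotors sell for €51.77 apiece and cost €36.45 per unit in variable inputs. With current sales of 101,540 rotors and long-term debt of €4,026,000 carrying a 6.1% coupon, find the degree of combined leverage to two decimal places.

2.99

At 101,540 units, contribution = 101,540 × €15.32 = €1,555,592.80.
EBIT = €1,555,592.80 − €789,700 = €765,892.80. Interest = €245,586.00.
DOL = €1,555,592.80 ÷ €765,892.80 = 2.0311; DFL = €765,892.80 ÷ €520,306.80 = 1.4720.
DCL = DOL × DFL = 2.0311 × 1.4720 = 2.9898.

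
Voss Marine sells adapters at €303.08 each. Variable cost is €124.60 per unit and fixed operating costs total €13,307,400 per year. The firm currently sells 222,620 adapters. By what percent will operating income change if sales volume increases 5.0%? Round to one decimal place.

Contribution at this volume is 222,620 × €178.48 = €39,733,217.60.
EBIT = €39,733,217.60 − €13,307,400 = €26,425,817.60.
Degree of operating leverage = €39,733,217.60 / €26,425,817.60 = 1.5036.
Operating income changes by 1.5036 × +5.0% = +7.5%.

+7.5%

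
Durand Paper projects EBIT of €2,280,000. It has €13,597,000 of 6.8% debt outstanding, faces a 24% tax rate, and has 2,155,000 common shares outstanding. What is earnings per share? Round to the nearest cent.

€0.48

Pre-tax income = €2,280,000 − €924,596.00 = €1,355,404.00.
After tax at 24%: net income = €1,355,404.00 × 0.76 = €1,030,107.04.
Per share: €1,030,107.04 / 2,155,000 shares = €0.48.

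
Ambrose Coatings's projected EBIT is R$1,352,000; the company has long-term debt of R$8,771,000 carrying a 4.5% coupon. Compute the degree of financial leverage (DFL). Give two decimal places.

1.41

Interest = R$394,695.00.
DFL = EBIT ÷ (EBIT − I) = R$1,352,000 ÷ (R$1,352,000 − R$394,695.00) = R$1,352,000 ÷ R$957,305.00 = 1.4123.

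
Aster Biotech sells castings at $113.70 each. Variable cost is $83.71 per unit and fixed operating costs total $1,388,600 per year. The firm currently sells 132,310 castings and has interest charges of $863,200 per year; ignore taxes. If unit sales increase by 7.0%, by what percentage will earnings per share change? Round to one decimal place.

+16.2%

Contribution at this volume is 132,310 × $29.99 = $3,967,976.90.
Subtracting fixed costs: EBIT = $3,967,976.90 − $1,388,600 = $2,579,376.90.
Interest = $863,200.00, so EBIT − I = $1,716,176.90.
Degree of combined leverage = contribution ÷ (EBIT − I) = $3,967,976.90 ÷ $1,716,176.90 = 2.3121.
EPS therefore changes by 2.3121 × (+7.0%) = +16.2%.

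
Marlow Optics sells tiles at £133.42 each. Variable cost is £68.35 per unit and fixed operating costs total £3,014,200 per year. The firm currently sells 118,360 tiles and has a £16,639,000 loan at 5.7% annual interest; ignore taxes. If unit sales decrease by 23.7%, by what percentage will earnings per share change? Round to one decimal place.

-48.8%

Total contribution margin = 118,360 × £65.07 = £7,701,685.20.
EBIT = £7,701,685.20 − £3,014,200 = £4,687,485.20.
After interest of £948,423.00, pre-tax earnings = £3,739,062.20.
DCL = total CM / (EBIT − I) = £7,701,685.20 / £3,739,062.20 = 2.0598.
%ΔEPS = DCL × %ΔSales = 2.0598 × -23.7% = -48.8%.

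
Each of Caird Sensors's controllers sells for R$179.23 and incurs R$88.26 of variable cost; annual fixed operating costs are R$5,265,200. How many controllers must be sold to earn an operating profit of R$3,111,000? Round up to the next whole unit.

92,077 controllers

Unit CM = price − variable cost = R$179.23 − R$88.26 = R$90.97.
Units = (FC + target) / CM = (R$5,265,200 + R$3,111,000) / R$90.97 = 92,076.51, so 92,077 controllers.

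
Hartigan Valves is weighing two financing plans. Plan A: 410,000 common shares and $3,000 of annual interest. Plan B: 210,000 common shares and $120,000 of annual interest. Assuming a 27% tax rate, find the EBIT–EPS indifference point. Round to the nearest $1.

Set EPS_A = EPS_B: (EBIT − $3,000)(1 − 0.27) ÷ 410,000 = (EBIT − $120,000)(1 − 0.27) ÷ 210,000.
Cancelling (1 − t) and cross-multiplying: 210,000·(EBIT − 3,000) = 410,000·(EBIT − 120,000).
EBIT × (410,000 − 210,000) = 120,000 × 410,000 − 3,000 × 210,000 = 48,570,000,000, so EBIT = 48,570,000,000 ÷ 200,000 = 242,850.00.

$242,850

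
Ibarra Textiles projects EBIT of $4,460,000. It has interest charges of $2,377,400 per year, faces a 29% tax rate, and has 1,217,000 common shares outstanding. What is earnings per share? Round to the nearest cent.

Interest = $2,377,400.00, so EBT = $4,460,000 − $2,377,400.00 = $2,082,600.00.
Net income = $2,082,600.00 × (1 − 0.29) = $1,478,646.00.
EPS = $1,478,646.00 ÷ 1,217,000 = $1.21.

$1.21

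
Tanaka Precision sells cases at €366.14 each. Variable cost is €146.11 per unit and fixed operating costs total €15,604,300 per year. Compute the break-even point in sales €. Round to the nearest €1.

Contribution margin per unit = €366.14 − €146.11 = €220.03, a CM ratio of €220.03 ÷ €366.14 = 0.6009.
Break-even revenue = fixed costs × price ÷ CM = €15,604,300 × €366.14 ÷ €220.03 = €25,966,270.

€25,966,270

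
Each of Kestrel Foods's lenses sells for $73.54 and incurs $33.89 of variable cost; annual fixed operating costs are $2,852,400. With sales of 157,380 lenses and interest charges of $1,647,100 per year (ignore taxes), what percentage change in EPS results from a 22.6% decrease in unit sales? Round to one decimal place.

-81.0%

Total contribution margin = 157,380 × $39.65 = $6,240,117.00.
Operating income = contribution − fixed costs = $6,240,117.00 − $2,852,400 = $3,387,717.00.
Interest = $1,647,100.00, so EBIT − I = $1,740,617.00.
DCL = total CM / (EBIT − I) = $6,240,117.00 / $1,740,617.00 = 3.5850.
%ΔEPS = DCL × %ΔSales = 3.5850 × -22.6% = -81.0%.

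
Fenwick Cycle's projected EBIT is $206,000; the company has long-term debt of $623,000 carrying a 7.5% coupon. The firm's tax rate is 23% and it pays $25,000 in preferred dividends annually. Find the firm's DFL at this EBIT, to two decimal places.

1.62

Interest = $46,725.00.
Pre-tax preferred-dividend burden = $25,000 ÷ (1 − 0.23) = $32,467.53.
DFL = EBIT ÷ [EBIT − I − D_p/(1−t)] = $206,000 ÷ [$206,000 − $46,725.00 − $32,467.53] = $206,000 ÷ $126,807.47 = 1.6245.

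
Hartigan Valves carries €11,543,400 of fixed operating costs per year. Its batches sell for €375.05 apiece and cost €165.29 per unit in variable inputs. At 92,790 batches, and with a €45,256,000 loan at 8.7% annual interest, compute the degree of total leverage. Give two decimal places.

Contribution at this volume is 92,790 × €209.76 = €19,463,630.40.
Operating income = contribution − fixed costs = €19,463,630.40 − €11,543,400 = €7,920,230.40. Interest = €3,937,272.00, so EBIT − I = €3,982,958.40.
DCL = contribution ÷ (EBIT − I) = €19,463,630.40 ÷ €3,982,958.40 = 4.8867.

4.89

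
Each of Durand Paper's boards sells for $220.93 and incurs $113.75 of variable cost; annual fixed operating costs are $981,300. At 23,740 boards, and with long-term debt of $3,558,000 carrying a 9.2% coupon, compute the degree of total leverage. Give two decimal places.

2.06

Contribution at this volume is 23,740 × $107.18 = $2,544,453.20.
EBIT = $2,544,453.20 − $981,300 = $1,563,153.20. Interest = $327,336.00.
DOL = $2,544,453.20 ÷ $1,563,153.20 = 1.6278; DFL = $1,563,153.20 ÷ $1,235,817.20 = 1.2649.
DCL = DOL × DFL = 1.6278 × 1.2649 = 2.0590.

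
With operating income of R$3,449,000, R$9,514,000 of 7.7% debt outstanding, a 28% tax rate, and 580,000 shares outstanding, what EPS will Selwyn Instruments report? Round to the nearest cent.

R$3.37

Interest = R$732,578.00, so EBT = R$3,449,000 − R$732,578.00 = R$2,716,422.00.
Net income = R$2,716,422.00 × (1 − 0.28) = R$1,955,823.84.
Per share: R$1,955,823.84 / 580,000 shares = R$3.37.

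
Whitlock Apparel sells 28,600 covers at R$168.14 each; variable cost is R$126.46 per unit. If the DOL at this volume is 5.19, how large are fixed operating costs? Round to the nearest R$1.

R$962,366

At 28,600 units, contribution = 28,600 × R$41.68 = R$1,192,048.00.
DOL = contribution / EBIT, so EBIT = R$1,192,048.00 / 5.19 = R$229,681.70.
And FC = contribution − EBIT = R$1,192,048.00 − R$229,681.70 = R$962,366.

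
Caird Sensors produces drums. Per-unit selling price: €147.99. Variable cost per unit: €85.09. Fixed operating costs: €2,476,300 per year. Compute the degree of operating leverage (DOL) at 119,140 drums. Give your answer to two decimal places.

1.49

Total contribution margin = 119,140 × €62.90 = €7,493,906.00.
EBIT = €7,493,906.00 − €2,476,300 = €5,017,606.00.
Degree of operating leverage = €7,493,906.00 / €5,017,606.00 = 1.4935.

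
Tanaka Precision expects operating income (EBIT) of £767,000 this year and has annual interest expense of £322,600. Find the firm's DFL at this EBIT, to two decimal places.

Annual interest charges come to £322,600.00.
Degree of financial leverage = EBIT / (EBIT − interest) = £767,000 / £444,400.00 = 1.7259.

1.73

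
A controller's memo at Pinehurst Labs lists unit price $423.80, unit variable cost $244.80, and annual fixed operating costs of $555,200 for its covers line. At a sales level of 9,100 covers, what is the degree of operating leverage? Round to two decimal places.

At 9,100 units, contribution = 9,100 × $179.00 = $1,628,900.00.
Subtracting fixed costs: EBIT = $1,628,900.00 − $555,200 = $1,073,700.00.
Degree of operating leverage = $1,628,900.00 / $1,073,700.00 = 1.5171.

1.52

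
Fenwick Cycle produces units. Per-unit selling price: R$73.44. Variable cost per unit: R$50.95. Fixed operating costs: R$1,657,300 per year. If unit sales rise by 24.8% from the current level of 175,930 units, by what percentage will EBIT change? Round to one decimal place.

Contribution at this volume is 175,930 × R$22.49 = R$3,956,665.70.
Subtracting fixed costs: EBIT = R$3,956,665.70 − R$1,657,300 = R$2,299,365.70.
DOL = contribution ÷ EBIT = R$3,956,665.70 ÷ R$2,299,365.70 = 1.7208.
%ΔEBIT = DOL × %ΔSales = 1.7208 × +24.8% = +42.7%.

+42.7%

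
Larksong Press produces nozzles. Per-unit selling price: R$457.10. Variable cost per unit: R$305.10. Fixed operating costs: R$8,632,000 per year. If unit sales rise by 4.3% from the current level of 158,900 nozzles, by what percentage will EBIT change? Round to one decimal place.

At 158,900 units, contribution = 158,900 × R$152.00 = R$24,152,800.00.
EBIT = R$24,152,800.00 − R$8,632,000 = R$15,520,800.00.
DOL = contribution ÷ EBIT = R$24,152,800.00 ÷ R$15,520,800.00 = 1.5562.
So EBIT moves 1.5562 × (+4.3%) = +6.7%.

+6.7%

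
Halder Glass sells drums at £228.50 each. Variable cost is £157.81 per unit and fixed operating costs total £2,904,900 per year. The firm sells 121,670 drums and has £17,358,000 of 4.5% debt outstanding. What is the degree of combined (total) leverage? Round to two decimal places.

Contribution at this volume is 121,670 × £70.69 = £8,600,852.30.
Operating income = contribution − fixed costs = £8,600,852.30 − £2,904,900 = £5,695,952.30. Interest = £781,110.00, so EBIT − I = £4,914,842.30.
Degree of total leverage = total CM / (EBIT − interest) = £8,600,852.30 / £4,914,842.30 = 1.7500.

1.75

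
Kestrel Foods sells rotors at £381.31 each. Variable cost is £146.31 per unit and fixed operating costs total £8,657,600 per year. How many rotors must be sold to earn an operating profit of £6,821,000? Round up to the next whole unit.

65,867 rotors

Each unit contributes £381.31 − £146.31 = £235.00.
Need Q such that Q × £235.00 − £8,657,600 = £6,821,000, i.e. Q = £15,478,600 / £235.00 = 65,866.38 → 65,867.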